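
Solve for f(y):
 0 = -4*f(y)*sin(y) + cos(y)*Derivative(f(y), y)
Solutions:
 f(y) = C1/cos(y)^4


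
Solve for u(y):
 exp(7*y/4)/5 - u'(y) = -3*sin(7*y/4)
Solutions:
 u(y) = C1 + 4*exp(7*y/4)/35 - 12*cos(7*y/4)/7


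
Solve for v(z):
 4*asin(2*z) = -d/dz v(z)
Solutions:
 v(z) = C1 - 4*z*asin(2*z) - 2*sqrt(1 - 4*z^2)


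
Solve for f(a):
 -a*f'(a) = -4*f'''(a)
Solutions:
 f(a) = C1 + Integral(C2*airyai(2^(1/3)*a/2) + C3*airybi(2^(1/3)*a/2), a)


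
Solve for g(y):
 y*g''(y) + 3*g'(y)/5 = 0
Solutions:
 g(y) = C1 + C2*y^(2/5)


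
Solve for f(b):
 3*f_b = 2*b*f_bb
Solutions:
 f(b) = C1 + C2*b^(5/2)


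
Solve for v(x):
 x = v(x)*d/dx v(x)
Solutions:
 v(x) = -sqrt(C1 + x^2)
 v(x) = sqrt(C1 + x^2)


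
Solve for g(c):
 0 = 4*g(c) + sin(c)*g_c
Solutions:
 g(c) = C1*(cos(c)^2 + 2*cos(c) + 1)/(cos(c)^2 - 2*cos(c) + 1)


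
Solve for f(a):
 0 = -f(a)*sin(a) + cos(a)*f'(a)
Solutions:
 f(a) = C1/cos(a)


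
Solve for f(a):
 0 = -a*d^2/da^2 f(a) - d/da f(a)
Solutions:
 f(a) = C1 + C2*log(a)


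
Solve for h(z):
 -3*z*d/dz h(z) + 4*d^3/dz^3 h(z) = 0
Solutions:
 h(z) = C1 + Integral(C2*airyai(6^(1/3)*z/2) + C3*airybi(6^(1/3)*z/2), z)


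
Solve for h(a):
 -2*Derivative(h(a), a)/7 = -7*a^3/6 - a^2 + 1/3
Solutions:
 h(a) = C1 + 49*a^4/48 + 7*a^3/6 - 7*a/6


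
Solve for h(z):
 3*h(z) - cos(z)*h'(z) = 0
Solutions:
 h(z) = C1*(sin(z) + 1)^(3/2)/(sin(z) - 1)^(3/2)


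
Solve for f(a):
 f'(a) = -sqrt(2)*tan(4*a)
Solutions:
 f(a) = C1 + sqrt(2)*log(cos(4*a))/4


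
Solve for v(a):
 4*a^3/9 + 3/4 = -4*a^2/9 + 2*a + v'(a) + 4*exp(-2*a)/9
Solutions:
 v(a) = C1 + a^4/9 + 4*a^3/27 - a^2 + 3*a/4 + 2*exp(-2*a)/9


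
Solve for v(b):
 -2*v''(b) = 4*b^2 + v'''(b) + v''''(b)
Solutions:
 v(b) = C1 + C2*b - b^4/6 + b^3/3 + b^2/2 + (C3*sin(sqrt(7)*b/2) + C4*cos(sqrt(7)*b/2))*exp(-b/2)


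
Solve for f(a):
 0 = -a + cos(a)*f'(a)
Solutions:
 f(a) = C1 + Integral(a/cos(a), a)


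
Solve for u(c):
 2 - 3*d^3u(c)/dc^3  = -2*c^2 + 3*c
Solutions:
 u(c) = C1 + C2*c + C3*c^2 + c^5/90 - c^4/24 + c^3/9


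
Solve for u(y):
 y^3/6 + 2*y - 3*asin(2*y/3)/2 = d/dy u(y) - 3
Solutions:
 u(y) = C1 + y^4/24 + y^2 - 3*y*asin(2*y/3)/2 + 3*y - 3*sqrt(9 - 4*y^2)/4


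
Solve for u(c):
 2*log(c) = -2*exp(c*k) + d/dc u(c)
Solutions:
 u(c) = C1 + 2*c*log(c) - 2*c + Piecewise((2*exp(c*k)/k, Ne(k, 0)), (2*c, True))


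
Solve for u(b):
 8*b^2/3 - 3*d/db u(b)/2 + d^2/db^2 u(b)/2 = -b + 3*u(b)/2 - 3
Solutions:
 u(b) = C1*exp(b*(3 - sqrt(21))/2) + C2*exp(b*(3 + sqrt(21))/2) + 16*b^2/9 - 26*b/9 + 164/27


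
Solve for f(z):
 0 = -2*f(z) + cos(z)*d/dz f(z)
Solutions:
 f(z) = C1*(sin(z) + 1)/(sin(z) - 1)


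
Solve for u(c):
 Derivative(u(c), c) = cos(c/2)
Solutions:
 u(c) = C1 + 2*sin(c/2)


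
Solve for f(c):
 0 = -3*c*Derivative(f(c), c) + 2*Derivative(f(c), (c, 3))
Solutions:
 f(c) = C1 + Integral(C2*airyai(2^(2/3)*3^(1/3)*c/2) + C3*airybi(2^(2/3)*3^(1/3)*c/2), c)


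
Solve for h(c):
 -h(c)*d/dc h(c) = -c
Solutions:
 h(c) = -sqrt(C1 + c^2)
 h(c) = sqrt(C1 + c^2)


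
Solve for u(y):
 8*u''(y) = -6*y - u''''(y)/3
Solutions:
 u(y) = C1 + C2*y + C3*sin(2*sqrt(6)*y) + C4*cos(2*sqrt(6)*y) - y^3/8


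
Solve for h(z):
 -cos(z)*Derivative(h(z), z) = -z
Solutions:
 h(z) = C1 + Integral(z/cos(z), z)


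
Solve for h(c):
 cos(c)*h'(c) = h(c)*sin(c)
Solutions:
 h(c) = C1/cos(c)


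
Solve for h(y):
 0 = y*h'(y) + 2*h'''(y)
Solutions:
 h(y) = C1 + Integral(C2*airyai(-2^(2/3)*y/2) + C3*airybi(-2^(2/3)*y/2), y)


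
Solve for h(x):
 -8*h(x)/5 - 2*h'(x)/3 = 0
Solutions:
 h(x) = C1*exp(-12*x/5)


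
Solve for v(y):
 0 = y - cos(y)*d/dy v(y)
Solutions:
 v(y) = C1 + Integral(y/cos(y), y)


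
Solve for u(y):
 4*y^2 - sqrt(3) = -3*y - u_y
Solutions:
 u(y) = C1 - 4*y^3/3 - 3*y^2/2 + sqrt(3)*y


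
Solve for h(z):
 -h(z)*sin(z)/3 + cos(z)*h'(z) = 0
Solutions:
 h(z) = C1/cos(z)^(1/3)


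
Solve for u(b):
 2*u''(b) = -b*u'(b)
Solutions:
 u(b) = C1 + C2*erf(b/2)


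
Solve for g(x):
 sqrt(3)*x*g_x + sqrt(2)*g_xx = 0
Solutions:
 g(x) = C1 + C2*erf(6^(1/4)*x/2)


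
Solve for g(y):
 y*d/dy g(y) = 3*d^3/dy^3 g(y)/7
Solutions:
 g(y) = C1 + Integral(C2*airyai(3^(2/3)*7^(1/3)*y/3) + C3*airybi(3^(2/3)*7^(1/3)*y/3), y)


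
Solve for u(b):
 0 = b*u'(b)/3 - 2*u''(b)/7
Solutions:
 u(b) = C1 + C2*erfi(sqrt(21)*b/6)


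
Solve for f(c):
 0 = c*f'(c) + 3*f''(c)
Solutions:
 f(c) = C1 + C2*erf(sqrt(6)*c/6)


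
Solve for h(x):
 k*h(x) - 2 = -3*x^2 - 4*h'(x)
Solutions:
 h(x) = C1*exp(-k*x/4) - 3*x^2/k + 2/k + 24*x/k^2 - 96/k^3


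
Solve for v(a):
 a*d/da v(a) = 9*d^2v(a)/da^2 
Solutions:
 v(a) = C1 + C2*erfi(sqrt(2)*a/6)


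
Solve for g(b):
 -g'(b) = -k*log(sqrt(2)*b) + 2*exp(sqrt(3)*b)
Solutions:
 g(b) = C1 + b*k*log(b) + b*k*(-1 + log(2)/2) - 2*sqrt(3)*exp(sqrt(3)*b)/3


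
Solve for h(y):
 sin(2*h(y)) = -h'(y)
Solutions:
 h(y) = pi - acos((-C1 - exp(4*y))/(C1 - exp(4*y)))/2
 h(y) = acos((-C1 - exp(4*y))/(C1 - exp(4*y)))/2


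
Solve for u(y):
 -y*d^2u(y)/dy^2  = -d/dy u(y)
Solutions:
 u(y) = C1 + C2*y^2


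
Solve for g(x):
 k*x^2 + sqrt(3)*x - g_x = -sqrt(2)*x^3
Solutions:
 g(x) = C1 + k*x^3/3 + sqrt(2)*x^4/4 + sqrt(3)*x^2/2


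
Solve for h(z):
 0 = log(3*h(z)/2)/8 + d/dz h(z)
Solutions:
 -8*Integral(1/(-log(_y) - log(3) + log(2)), (_y, h(z))) = C1 - z


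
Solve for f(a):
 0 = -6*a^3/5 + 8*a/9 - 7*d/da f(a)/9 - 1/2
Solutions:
 f(a) = C1 - 27*a^4/70 + 4*a^2/7 - 9*a/14


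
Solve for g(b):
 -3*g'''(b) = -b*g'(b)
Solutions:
 g(b) = C1 + Integral(C2*airyai(3^(2/3)*b/3) + C3*airybi(3^(2/3)*b/3), b)


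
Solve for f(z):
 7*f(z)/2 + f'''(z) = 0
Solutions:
 f(z) = C3*exp(-2^(2/3)*7^(1/3)*z/2) + (C1*sin(2^(2/3)*sqrt(3)*7^(1/3)*z/4) + C2*cos(2^(2/3)*sqrt(3)*7^(1/3)*z/4))*exp(2^(2/3)*7^(1/3)*z/4)


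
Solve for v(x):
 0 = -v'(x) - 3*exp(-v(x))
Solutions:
 v(x) = log(C1 - 3*x)


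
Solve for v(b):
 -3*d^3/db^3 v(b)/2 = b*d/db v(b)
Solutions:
 v(b) = C1 + Integral(C2*airyai(-2^(1/3)*3^(2/3)*b/3) + C3*airybi(-2^(1/3)*3^(2/3)*b/3), b)


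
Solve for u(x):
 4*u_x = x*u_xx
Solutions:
 u(x) = C1 + C2*x^5


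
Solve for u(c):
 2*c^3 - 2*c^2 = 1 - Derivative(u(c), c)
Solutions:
 u(c) = C1 - c^4/2 + 2*c^3/3 + c


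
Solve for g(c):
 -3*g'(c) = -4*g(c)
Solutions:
 g(c) = C1*exp(4*c/3)


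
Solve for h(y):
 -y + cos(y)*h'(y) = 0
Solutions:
 h(y) = C1 + Integral(y/cos(y), y)


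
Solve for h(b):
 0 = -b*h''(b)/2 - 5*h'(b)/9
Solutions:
 h(b) = C1 + C2/b^(1/9)


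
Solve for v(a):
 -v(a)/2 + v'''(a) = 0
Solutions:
 v(a) = C3*exp(2^(2/3)*a/2) + (C1*sin(2^(2/3)*sqrt(3)*a/4) + C2*cos(2^(2/3)*sqrt(3)*a/4))*exp(-2^(2/3)*a/4)


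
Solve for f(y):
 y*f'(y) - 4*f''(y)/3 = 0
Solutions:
 f(y) = C1 + C2*erfi(sqrt(6)*y/4)


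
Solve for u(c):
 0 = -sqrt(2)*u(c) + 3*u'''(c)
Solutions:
 u(c) = C3*exp(2^(1/6)*3^(2/3)*c/3) + (C1*sin(6^(1/6)*c/2) + C2*cos(6^(1/6)*c/2))*exp(-2^(1/6)*3^(2/3)*c/6)


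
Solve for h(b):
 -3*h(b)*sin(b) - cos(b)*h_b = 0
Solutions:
 h(b) = C1*cos(b)^3


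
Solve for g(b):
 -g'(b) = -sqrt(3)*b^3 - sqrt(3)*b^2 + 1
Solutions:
 g(b) = C1 + sqrt(3)*b^4/4 + sqrt(3)*b^3/3 - b


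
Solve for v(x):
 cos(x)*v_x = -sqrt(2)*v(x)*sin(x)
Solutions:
 v(x) = C1*cos(x)^(sqrt(2))


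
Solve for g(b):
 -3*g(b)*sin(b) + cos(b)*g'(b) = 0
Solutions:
 g(b) = C1/cos(b)^3


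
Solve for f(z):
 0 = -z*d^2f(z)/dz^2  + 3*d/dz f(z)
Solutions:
 f(z) = C1 + C2*z^4


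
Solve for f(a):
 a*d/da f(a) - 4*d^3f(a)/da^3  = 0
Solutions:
 f(a) = C1 + Integral(C2*airyai(2^(1/3)*a/2) + C3*airybi(2^(1/3)*a/2), a)


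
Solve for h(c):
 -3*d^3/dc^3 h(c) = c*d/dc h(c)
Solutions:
 h(c) = C1 + Integral(C2*airyai(-3^(2/3)*c/3) + C3*airybi(-3^(2/3)*c/3), c)


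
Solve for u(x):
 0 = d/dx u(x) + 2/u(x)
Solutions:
 u(x) = -sqrt(C1 - 4*x)
 u(x) = sqrt(C1 - 4*x)


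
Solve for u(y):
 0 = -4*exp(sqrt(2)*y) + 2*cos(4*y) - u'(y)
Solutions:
 u(y) = C1 - 2*sqrt(2)*exp(sqrt(2)*y) + sin(4*y)/2


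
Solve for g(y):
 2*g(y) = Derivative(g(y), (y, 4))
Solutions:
 g(y) = C1*exp(-2^(1/4)*y) + C2*exp(2^(1/4)*y) + C3*sin(2^(1/4)*y) + C4*cos(2^(1/4)*y)


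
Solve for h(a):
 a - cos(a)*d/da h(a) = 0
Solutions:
 h(a) = C1 + Integral(a/cos(a), a)


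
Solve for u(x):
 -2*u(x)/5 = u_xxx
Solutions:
 u(x) = C3*exp(-2^(1/3)*5^(2/3)*x/5) + (C1*sin(2^(1/3)*sqrt(3)*5^(2/3)*x/10) + C2*cos(2^(1/3)*sqrt(3)*5^(2/3)*x/10))*exp(2^(1/3)*5^(2/3)*x/10)


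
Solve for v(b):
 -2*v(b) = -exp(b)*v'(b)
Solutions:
 v(b) = C1*exp(-2*exp(-b))


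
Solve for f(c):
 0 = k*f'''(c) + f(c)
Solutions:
 f(c) = C1*exp(c*(-1/k)^(1/3)) + C2*exp(c*(-1/k)^(1/3)*(-1 + sqrt(3)*I)/2) + C3*exp(-c*(-1/k)^(1/3)*(1 + sqrt(3)*I)/2)


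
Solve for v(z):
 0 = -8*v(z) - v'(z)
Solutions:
 v(z) = C1*exp(-8*z)


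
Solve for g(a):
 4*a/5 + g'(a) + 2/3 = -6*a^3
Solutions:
 g(a) = C1 - 3*a^4/2 - 2*a^2/5 - 2*a/3


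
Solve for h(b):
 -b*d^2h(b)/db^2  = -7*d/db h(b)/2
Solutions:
 h(b) = C1 + C2*b^(9/2)


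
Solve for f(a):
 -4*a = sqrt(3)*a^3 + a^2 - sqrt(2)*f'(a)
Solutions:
 f(a) = C1 + sqrt(6)*a^4/8 + sqrt(2)*a^3/6 + sqrt(2)*a^2


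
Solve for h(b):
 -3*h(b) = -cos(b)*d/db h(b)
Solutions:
 h(b) = C1*(sin(b) + 1)^(3/2)/(sin(b) - 1)^(3/2)


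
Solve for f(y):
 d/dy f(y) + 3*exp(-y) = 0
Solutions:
 f(y) = C1 + 3*exp(-y)


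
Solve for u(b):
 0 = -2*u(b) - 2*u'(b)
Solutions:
 u(b) = C1*exp(-b)


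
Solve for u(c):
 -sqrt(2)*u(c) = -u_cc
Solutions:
 u(c) = C1*exp(-2^(1/4)*c) + C2*exp(2^(1/4)*c)


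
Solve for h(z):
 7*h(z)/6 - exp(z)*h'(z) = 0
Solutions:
 h(z) = C1*exp(-7*exp(-z)/6)


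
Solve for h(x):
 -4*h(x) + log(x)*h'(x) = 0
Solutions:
 h(x) = C1*exp(4*li(x))


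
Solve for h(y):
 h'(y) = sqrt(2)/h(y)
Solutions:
 h(y) = -sqrt(C1 + 2*sqrt(2)*y)
 h(y) = sqrt(C1 + 2*sqrt(2)*y)


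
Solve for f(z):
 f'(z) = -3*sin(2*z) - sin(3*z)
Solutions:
 f(z) = C1 + 3*cos(2*z)/2 + cos(3*z)/3


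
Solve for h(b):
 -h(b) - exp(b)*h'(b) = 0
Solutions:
 h(b) = C1*exp(exp(-b))


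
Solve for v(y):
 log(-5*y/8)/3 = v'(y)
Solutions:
 v(y) = C1 + y*log(-y)/3 + y*(-log(2) - 1/3 + log(5)/3)


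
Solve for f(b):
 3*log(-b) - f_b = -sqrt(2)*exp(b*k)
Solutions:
 f(b) = C1 + 3*b*log(-b) - 3*b + Piecewise((sqrt(2)*exp(b*k)/k, Ne(k, 0)), (sqrt(2)*b, True))


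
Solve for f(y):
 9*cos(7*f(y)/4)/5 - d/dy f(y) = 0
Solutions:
 -9*y/5 - 2*log(sin(7*f(y)/4) - 1)/7 + 2*log(sin(7*f(y)/4) + 1)/7 = C1


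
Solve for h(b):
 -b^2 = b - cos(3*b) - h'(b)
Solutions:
 h(b) = C1 + b^3/3 + b^2/2 - sin(3*b)/3


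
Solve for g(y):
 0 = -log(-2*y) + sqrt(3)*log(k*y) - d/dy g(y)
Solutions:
 g(y) = C1 + y*(sqrt(3)*log(-k) - sqrt(3) - log(2) + 1) - y*(1 - sqrt(3))*log(-y)


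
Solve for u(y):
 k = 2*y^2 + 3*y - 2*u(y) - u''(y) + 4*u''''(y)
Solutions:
 u(y) = C1*exp(-sqrt(2)*y*sqrt(1 + sqrt(33))/4) + C2*exp(sqrt(2)*y*sqrt(1 + sqrt(33))/4) + C3*sin(sqrt(2)*y*sqrt(-1 + sqrt(33))/4) + C4*cos(sqrt(2)*y*sqrt(-1 + sqrt(33))/4) - k/2 + y^2 + 3*y/2 - 1


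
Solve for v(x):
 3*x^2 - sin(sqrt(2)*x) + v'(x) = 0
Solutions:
 v(x) = C1 - x^3 - sqrt(2)*cos(sqrt(2)*x)/2


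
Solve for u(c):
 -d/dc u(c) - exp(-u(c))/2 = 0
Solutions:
 u(c) = log(C1 - c/2)


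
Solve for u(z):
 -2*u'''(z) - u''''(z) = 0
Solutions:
 u(z) = C1 + C2*z + C3*z^2 + C4*exp(-2*z)


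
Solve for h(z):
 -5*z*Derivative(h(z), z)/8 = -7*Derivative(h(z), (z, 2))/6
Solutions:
 h(z) = C1 + C2*erfi(sqrt(210)*z/28)


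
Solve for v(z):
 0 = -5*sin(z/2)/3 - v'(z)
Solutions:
 v(z) = C1 + 10*cos(z/2)/3


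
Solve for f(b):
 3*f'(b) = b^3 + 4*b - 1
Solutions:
 f(b) = C1 + b^4/12 + 2*b^2/3 - b/3


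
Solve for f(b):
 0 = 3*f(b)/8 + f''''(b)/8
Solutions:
 f(b) = (C1*sin(sqrt(2)*3^(1/4)*b/2) + C2*cos(sqrt(2)*3^(1/4)*b/2))*exp(-sqrt(2)*3^(1/4)*b/2) + (C3*sin(sqrt(2)*3^(1/4)*b/2) + C4*cos(sqrt(2)*3^(1/4)*b/2))*exp(sqrt(2)*3^(1/4)*b/2)


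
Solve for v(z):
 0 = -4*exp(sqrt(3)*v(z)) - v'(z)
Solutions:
 v(z) = sqrt(3)*(2*log(1/(C1 + 4*z)) - log(3))/6


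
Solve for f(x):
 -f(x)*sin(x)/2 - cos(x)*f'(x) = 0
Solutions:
 f(x) = C1*sqrt(cos(x))


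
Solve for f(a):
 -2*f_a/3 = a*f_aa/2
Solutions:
 f(a) = C1 + C2/a^(1/3)


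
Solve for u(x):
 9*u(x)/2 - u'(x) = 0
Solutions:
 u(x) = C1*exp(9*x/2)


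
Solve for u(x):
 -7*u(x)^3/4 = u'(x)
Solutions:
 u(x) = -sqrt(2)*sqrt(-1/(C1 - 7*x))
 u(x) = sqrt(2)*sqrt(-1/(C1 - 7*x))


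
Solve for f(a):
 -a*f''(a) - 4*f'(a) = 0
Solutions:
 f(a) = C1 + C2/a^3


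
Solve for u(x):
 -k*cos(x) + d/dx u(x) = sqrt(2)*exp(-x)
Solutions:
 u(x) = C1 + k*sin(x) - sqrt(2)*exp(-x)


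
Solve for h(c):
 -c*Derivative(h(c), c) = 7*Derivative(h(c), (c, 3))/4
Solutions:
 h(c) = C1 + Integral(C2*airyai(-14^(2/3)*c/7) + C3*airybi(-14^(2/3)*c/7), c)


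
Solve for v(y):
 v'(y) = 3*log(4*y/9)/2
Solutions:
 v(y) = C1 + 3*y*log(y)/2 - 3*y*log(3) - 3*y/2 + 3*y*log(2)


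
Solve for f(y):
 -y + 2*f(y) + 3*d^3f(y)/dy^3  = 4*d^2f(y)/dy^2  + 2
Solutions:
 f(y) = C1*exp(y*(16/(9*sqrt(345) + 179)^(1/3) + (9*sqrt(345) + 179)^(1/3) + 8)/18)*sin(sqrt(3)*y*(-(9*sqrt(345) + 179)^(1/3) + 16/(9*sqrt(345) + 179)^(1/3))/18) + C2*exp(y*(16/(9*sqrt(345) + 179)^(1/3) + (9*sqrt(345) + 179)^(1/3) + 8)/18)*cos(sqrt(3)*y*(-(9*sqrt(345) + 179)^(1/3) + 16/(9*sqrt(345) + 179)^(1/3))/18) + C3*exp(y*(-(9*sqrt(345) + 179)^(1/3) - 16/(9*sqrt(345) + 179)^(1/3) + 4)/9) + y/2 + 1


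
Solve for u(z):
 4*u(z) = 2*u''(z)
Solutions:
 u(z) = C1*exp(-sqrt(2)*z) + C2*exp(sqrt(2)*z)


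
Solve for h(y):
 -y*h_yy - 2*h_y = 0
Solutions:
 h(y) = C1 + C2/y


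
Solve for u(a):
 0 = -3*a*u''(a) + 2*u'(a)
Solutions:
 u(a) = C1 + C2*a^(5/3)


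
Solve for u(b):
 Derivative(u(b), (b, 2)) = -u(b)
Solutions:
 u(b) = C1*sin(b) + C2*cos(b)


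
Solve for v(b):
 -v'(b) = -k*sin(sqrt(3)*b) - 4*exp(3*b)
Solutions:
 v(b) = C1 - sqrt(3)*k*cos(sqrt(3)*b)/3 + 4*exp(3*b)/3


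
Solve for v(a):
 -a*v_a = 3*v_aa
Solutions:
 v(a) = C1 + C2*erf(sqrt(6)*a/6)


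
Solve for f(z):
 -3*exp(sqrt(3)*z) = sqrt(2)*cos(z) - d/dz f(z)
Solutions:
 f(z) = C1 + sqrt(3)*exp(sqrt(3)*z) + sqrt(2)*sin(z)


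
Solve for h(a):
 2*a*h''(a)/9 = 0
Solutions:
 h(a) = C1 + C2*a


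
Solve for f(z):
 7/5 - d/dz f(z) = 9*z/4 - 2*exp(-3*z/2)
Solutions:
 f(z) = C1 - 9*z^2/8 + 7*z/5 - 4*exp(-3*z/2)/3


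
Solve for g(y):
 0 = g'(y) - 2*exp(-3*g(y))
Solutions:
 g(y) = log(C1 + 6*y)/3
 g(y) = log((-3^(1/3) - 3^(5/6)*I)*(C1 + 2*y)^(1/3)/2)
 g(y) = log((-3^(1/3) + 3^(5/6)*I)*(C1 + 2*y)^(1/3)/2)


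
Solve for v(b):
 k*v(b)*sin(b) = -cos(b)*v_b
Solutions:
 v(b) = C1*exp(k*log(cos(b)))


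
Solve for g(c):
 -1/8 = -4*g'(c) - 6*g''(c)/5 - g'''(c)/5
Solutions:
 g(c) = C1 + c/32 + (C2*sin(sqrt(11)*c) + C3*cos(sqrt(11)*c))*exp(-3*c)


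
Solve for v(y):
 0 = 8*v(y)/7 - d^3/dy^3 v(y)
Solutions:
 v(y) = C3*exp(2*7^(2/3)*y/7) + (C1*sin(sqrt(3)*7^(2/3)*y/7) + C2*cos(sqrt(3)*7^(2/3)*y/7))*exp(-7^(2/3)*y/7)


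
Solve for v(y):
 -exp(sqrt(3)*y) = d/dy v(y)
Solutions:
 v(y) = C1 - sqrt(3)*exp(sqrt(3)*y)/3


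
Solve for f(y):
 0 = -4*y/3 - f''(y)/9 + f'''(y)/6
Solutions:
 f(y) = C1 + C2*y + C3*exp(2*y/3) - 2*y^3 - 9*y^2


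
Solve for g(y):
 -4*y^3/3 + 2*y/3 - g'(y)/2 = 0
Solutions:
 g(y) = C1 - 2*y^4/3 + 2*y^2/3


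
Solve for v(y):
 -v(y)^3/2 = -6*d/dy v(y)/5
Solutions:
 v(y) = -sqrt(6)*sqrt(-1/(C1 + 5*y))
 v(y) = sqrt(6)*sqrt(-1/(C1 + 5*y))


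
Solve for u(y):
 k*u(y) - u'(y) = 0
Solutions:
 u(y) = C1*exp(k*y)


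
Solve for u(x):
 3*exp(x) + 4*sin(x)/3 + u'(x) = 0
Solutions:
 u(x) = C1 - 3*exp(x) + 4*cos(x)/3


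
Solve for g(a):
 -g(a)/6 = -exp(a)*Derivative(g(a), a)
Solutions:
 g(a) = C1*exp(-exp(-a)/6)


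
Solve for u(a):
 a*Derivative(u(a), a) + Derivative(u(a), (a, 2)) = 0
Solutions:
 u(a) = C1 + C2*erf(sqrt(2)*a/2)


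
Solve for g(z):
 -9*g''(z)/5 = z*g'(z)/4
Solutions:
 g(z) = C1 + C2*erf(sqrt(10)*z/12)


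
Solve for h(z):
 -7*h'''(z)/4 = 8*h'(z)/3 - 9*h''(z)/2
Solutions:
 h(z) = C1 + C2*exp(z*(27 - sqrt(57))/21) + C3*exp(z*(sqrt(57) + 27)/21)


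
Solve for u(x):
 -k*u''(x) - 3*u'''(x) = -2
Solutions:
 u(x) = C1 + C2*x + C3*exp(-k*x/3) + x^2/k


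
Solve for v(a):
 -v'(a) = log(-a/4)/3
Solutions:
 v(a) = C1 - a*log(-a)/3 + a*(1 + 2*log(2))/3


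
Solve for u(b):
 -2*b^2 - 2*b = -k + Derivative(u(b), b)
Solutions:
 u(b) = C1 - 2*b^3/3 - b^2 + b*k


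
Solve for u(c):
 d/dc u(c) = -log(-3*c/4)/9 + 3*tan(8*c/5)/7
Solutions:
 u(c) = C1 - c*log(-c)/9 - c*log(3)/9 + c/9 + 2*c*log(2)/9 - 15*log(cos(8*c/5))/56


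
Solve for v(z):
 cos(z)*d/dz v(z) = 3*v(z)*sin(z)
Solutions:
 v(z) = C1/cos(z)^3


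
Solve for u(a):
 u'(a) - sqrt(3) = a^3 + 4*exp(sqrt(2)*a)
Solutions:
 u(a) = C1 + a^4/4 + sqrt(3)*a + 2*sqrt(2)*exp(sqrt(2)*a)


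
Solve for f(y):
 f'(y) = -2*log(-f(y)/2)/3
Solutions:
 3*Integral(1/(log(-_y) - log(2)), (_y, f(y)))/2 = C1 - y


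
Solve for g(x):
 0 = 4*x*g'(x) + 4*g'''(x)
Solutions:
 g(x) = C1 + Integral(C2*airyai(-x) + C3*airybi(-x), x)


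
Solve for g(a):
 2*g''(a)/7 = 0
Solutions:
 g(a) = C1 + C2*a


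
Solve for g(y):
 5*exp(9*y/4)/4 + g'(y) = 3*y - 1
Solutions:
 g(y) = C1 + 3*y^2/2 - y - 5*exp(9*y/4)/9


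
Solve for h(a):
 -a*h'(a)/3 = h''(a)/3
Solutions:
 h(a) = C1 + C2*erf(sqrt(2)*a/2)


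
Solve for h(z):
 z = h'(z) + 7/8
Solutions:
 h(z) = C1 + z^2/2 - 7*z/8


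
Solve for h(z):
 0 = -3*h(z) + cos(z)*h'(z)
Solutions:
 h(z) = C1*(sin(z) + 1)^(3/2)/(sin(z) - 1)^(3/2)


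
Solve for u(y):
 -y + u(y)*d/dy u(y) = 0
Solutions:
 u(y) = -sqrt(C1 + y^2)
 u(y) = sqrt(C1 + y^2)


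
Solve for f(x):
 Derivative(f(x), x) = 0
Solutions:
 f(x) = C1


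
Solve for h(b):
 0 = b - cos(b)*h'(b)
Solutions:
 h(b) = C1 + Integral(b/cos(b), b)


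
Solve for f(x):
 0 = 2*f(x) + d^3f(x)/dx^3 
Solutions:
 f(x) = C3*exp(-2^(1/3)*x) + (C1*sin(2^(1/3)*sqrt(3)*x/2) + C2*cos(2^(1/3)*sqrt(3)*x/2))*exp(2^(1/3)*x/2)


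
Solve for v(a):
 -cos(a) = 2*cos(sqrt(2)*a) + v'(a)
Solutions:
 v(a) = C1 - sin(a) - sqrt(2)*sin(sqrt(2)*a)


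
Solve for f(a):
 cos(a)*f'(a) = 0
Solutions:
 f(a) = C1


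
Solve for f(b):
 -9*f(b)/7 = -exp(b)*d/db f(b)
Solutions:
 f(b) = C1*exp(-9*exp(-b)/7)


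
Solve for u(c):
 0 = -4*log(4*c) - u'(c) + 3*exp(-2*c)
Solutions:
 u(c) = C1 - 4*c*log(c) + 4*c*(1 - 2*log(2)) - 3*exp(-2*c)/2


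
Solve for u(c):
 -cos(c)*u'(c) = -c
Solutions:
 u(c) = C1 + Integral(c/cos(c), c)


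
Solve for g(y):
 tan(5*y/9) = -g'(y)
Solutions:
 g(y) = C1 + 9*log(cos(5*y/9))/5


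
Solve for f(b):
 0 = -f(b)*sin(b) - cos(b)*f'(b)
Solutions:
 f(b) = C1*cos(b)


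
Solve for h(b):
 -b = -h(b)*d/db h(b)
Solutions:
 h(b) = -sqrt(C1 + b^2)
 h(b) = sqrt(C1 + b^2)


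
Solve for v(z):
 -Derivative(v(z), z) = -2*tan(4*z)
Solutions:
 v(z) = C1 - log(cos(4*z))/2


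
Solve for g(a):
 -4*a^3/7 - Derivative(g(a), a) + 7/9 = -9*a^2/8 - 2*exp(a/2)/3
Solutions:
 g(a) = C1 - a^4/7 + 3*a^3/8 + 7*a/9 + 4*exp(a/2)/3


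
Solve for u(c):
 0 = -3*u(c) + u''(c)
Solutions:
 u(c) = C1*exp(-sqrt(3)*c) + C2*exp(sqrt(3)*c)


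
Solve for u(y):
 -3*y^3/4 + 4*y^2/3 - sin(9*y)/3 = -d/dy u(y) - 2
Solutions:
 u(y) = C1 + 3*y^4/16 - 4*y^3/9 - 2*y - cos(9*y)/27


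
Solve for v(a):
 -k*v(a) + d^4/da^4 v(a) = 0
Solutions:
 v(a) = C1*exp(-a*k^(1/4)) + C2*exp(a*k^(1/4)) + C3*exp(-I*a*k^(1/4)) + C4*exp(I*a*k^(1/4))


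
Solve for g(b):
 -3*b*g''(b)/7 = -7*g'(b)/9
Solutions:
 g(b) = C1 + C2*b^(76/27)


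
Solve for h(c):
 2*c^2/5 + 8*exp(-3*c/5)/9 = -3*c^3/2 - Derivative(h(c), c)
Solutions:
 h(c) = C1 - 3*c^4/8 - 2*c^3/15 + 40*exp(-3*c/5)/27


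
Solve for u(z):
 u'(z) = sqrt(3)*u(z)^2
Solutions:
 u(z) = -1/(C1 + sqrt(3)*z)


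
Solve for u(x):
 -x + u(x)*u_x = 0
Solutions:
 u(x) = -sqrt(C1 + x^2)
 u(x) = sqrt(C1 + x^2)


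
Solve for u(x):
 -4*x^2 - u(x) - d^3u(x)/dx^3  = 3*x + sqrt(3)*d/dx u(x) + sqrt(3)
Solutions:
 u(x) = C1*exp(x*(-2*2^(1/3)*3^(5/6)/(3 + sqrt(4*sqrt(3) + 9))^(1/3) + 6^(2/3)*(3 + sqrt(4*sqrt(3) + 9))^(1/3))/12)*sin(x*(2*6^(1/3)/(3 + sqrt(4*sqrt(3) + 9))^(1/3) + 2^(2/3)*3^(1/6)*(3 + sqrt(4*sqrt(3) + 9))^(1/3))/4) + C2*exp(x*(-2*2^(1/3)*3^(5/6)/(3 + sqrt(4*sqrt(3) + 9))^(1/3) + 6^(2/3)*(3 + sqrt(4*sqrt(3) + 9))^(1/3))/12)*cos(x*(2*6^(1/3)/(3 + sqrt(4*sqrt(3) + 9))^(1/3) + 2^(2/3)*3^(1/6)*(3 + sqrt(4*sqrt(3) + 9))^(1/3))/4) + C3*exp(-x*(-2*2^(1/3)*3^(5/6)/(3 + sqrt(4*sqrt(3) + 9))^(1/3) + 6^(2/3)*(3 + sqrt(4*sqrt(3) + 9))^(1/3))/6) - 4*x^2 - 3*x + 8*sqrt(3)*x - 24 + 2*sqrt(3)


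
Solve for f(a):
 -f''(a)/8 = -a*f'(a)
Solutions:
 f(a) = C1 + C2*erfi(2*a)


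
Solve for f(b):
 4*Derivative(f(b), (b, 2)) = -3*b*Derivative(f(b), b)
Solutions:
 f(b) = C1 + C2*erf(sqrt(6)*b/4)


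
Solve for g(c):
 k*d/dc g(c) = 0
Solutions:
 g(c) = C1


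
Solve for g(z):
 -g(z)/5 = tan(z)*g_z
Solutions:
 g(z) = C1/sin(z)^(1/5)


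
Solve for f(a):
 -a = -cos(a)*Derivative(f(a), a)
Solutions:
 f(a) = C1 + Integral(a/cos(a), a)


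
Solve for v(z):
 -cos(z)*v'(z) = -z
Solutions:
 v(z) = C1 + Integral(z/cos(z), z)


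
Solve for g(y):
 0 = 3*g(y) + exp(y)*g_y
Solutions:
 g(y) = C1*exp(3*exp(-y))


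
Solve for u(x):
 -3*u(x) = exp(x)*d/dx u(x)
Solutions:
 u(x) = C1*exp(3*exp(-x))


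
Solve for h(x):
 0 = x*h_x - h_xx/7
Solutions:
 h(x) = C1 + C2*erfi(sqrt(14)*x/2)


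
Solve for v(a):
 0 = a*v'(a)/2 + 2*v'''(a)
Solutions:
 v(a) = C1 + Integral(C2*airyai(-2^(1/3)*a/2) + C3*airybi(-2^(1/3)*a/2), a)


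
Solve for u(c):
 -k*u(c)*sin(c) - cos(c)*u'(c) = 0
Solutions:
 u(c) = C1*exp(k*log(cos(c)))


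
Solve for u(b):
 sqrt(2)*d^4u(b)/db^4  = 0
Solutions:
 u(b) = C1 + C2*b + C3*b^2 + C4*b^3


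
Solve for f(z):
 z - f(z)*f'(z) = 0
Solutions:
 f(z) = -sqrt(C1 + z^2)
 f(z) = sqrt(C1 + z^2)


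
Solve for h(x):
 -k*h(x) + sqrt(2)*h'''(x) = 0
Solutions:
 h(x) = C1*exp(2^(5/6)*k^(1/3)*x/2) + C2*exp(2^(5/6)*k^(1/3)*x*(-1 + sqrt(3)*I)/4) + C3*exp(-2^(5/6)*k^(1/3)*x*(1 + sqrt(3)*I)/4)


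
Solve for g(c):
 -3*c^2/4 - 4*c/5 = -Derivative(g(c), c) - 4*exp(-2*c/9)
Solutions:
 g(c) = C1 + c^3/4 + 2*c^2/5 + 18*exp(-2*c/9)


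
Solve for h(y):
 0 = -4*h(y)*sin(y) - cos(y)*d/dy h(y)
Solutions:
 h(y) = C1*cos(y)^4


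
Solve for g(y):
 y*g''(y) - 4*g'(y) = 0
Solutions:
 g(y) = C1 + C2*y^5


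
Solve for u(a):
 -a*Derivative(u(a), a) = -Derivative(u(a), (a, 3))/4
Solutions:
 u(a) = C1 + Integral(C2*airyai(2^(2/3)*a) + C3*airybi(2^(2/3)*a), a)


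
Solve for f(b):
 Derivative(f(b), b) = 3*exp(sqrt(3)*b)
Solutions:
 f(b) = C1 + sqrt(3)*exp(sqrt(3)*b)


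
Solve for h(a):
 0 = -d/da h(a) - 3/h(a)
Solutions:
 h(a) = -sqrt(C1 - 6*a)
 h(a) = sqrt(C1 - 6*a)


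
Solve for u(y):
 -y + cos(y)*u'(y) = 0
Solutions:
 u(y) = C1 + Integral(y/cos(y), y)


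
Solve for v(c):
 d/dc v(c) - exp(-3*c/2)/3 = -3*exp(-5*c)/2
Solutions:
 v(c) = C1 + 3*exp(-5*c)/10 - 2*exp(-3*c/2)/9


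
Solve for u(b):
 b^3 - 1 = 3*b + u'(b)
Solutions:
 u(b) = C1 + b^4/4 - 3*b^2/2 - b


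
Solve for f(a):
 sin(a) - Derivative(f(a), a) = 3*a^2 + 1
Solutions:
 f(a) = C1 - a^3 - a - cos(a)


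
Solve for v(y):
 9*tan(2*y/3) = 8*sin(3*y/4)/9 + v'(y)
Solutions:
 v(y) = C1 - 27*log(cos(2*y/3))/2 + 32*cos(3*y/4)/27


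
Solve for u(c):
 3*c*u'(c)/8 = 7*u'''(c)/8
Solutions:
 u(c) = C1 + Integral(C2*airyai(3^(1/3)*7^(2/3)*c/7) + C3*airybi(3^(1/3)*7^(2/3)*c/7), c)


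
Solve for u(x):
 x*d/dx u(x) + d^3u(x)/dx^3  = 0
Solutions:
 u(x) = C1 + Integral(C2*airyai(-x) + C3*airybi(-x), x)


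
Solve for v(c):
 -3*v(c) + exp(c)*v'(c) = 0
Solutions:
 v(c) = C1*exp(-3*exp(-c))


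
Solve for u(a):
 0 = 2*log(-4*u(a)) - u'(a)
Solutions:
 -Integral(1/(log(-_y) + 2*log(2)), (_y, u(a)))/2 = C1 - a


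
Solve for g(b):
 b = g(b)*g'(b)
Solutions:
 g(b) = -sqrt(C1 + b^2)
 g(b) = sqrt(C1 + b^2)


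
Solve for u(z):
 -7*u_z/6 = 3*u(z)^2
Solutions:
 u(z) = 7/(C1 + 18*z)


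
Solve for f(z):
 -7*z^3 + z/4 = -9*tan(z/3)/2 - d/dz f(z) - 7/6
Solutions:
 f(z) = C1 + 7*z^4/4 - z^2/8 - 7*z/6 + 27*log(cos(z/3))/2


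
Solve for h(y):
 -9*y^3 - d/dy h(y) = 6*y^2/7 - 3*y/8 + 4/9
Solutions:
 h(y) = C1 - 9*y^4/4 - 2*y^3/7 + 3*y^2/16 - 4*y/9


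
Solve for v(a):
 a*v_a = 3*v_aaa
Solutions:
 v(a) = C1 + Integral(C2*airyai(3^(2/3)*a/3) + C3*airybi(3^(2/3)*a/3), a)


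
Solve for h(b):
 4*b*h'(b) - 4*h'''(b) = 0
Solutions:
 h(b) = C1 + Integral(C2*airyai(b) + C3*airybi(b), b)


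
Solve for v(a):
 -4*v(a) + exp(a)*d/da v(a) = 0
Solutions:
 v(a) = C1*exp(-4*exp(-a))


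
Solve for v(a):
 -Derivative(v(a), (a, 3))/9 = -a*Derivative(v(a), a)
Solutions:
 v(a) = C1 + Integral(C2*airyai(3^(2/3)*a) + C3*airybi(3^(2/3)*a), a)


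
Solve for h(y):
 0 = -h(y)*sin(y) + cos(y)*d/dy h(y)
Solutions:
 h(y) = C1/cos(y)


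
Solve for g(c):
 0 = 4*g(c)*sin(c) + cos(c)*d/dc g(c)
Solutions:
 g(c) = C1*cos(c)^4


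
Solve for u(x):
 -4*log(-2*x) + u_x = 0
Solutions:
 u(x) = C1 + 4*x*log(-x) + 4*x*(-1 + log(2))


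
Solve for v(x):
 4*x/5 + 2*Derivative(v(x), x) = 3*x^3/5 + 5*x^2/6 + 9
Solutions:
 v(x) = C1 + 3*x^4/40 + 5*x^3/36 - x^2/5 + 9*x/2


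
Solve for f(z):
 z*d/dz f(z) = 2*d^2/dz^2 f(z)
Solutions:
 f(z) = C1 + C2*erfi(z/2)


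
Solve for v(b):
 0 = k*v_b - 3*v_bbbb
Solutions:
 v(b) = C1 + C2*exp(3^(2/3)*b*k^(1/3)/3) + C3*exp(b*k^(1/3)*(-3^(2/3) + 3*3^(1/6)*I)/6) + C4*exp(-b*k^(1/3)*(3^(2/3) + 3*3^(1/6)*I)/6)


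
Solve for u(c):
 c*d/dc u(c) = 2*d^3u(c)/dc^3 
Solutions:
 u(c) = C1 + Integral(C2*airyai(2^(2/3)*c/2) + C3*airybi(2^(2/3)*c/2), c)


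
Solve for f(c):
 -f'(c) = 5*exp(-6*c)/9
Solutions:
 f(c) = C1 + 5*exp(-6*c)/54


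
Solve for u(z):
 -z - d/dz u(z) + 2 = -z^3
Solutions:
 u(z) = C1 + z^4/4 - z^2/2 + 2*z


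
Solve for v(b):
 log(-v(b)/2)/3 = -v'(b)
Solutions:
 3*Integral(1/(log(-_y) - log(2)), (_y, v(b))) = C1 - b


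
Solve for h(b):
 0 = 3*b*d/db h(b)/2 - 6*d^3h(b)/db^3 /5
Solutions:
 h(b) = C1 + Integral(C2*airyai(10^(1/3)*b/2) + C3*airybi(10^(1/3)*b/2), b)


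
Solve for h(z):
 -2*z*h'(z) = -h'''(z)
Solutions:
 h(z) = C1 + Integral(C2*airyai(2^(1/3)*z) + C3*airybi(2^(1/3)*z), z)


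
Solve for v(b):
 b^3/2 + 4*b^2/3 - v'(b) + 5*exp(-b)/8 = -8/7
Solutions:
 v(b) = C1 + b^4/8 + 4*b^3/9 + 8*b/7 - 5*exp(-b)/8


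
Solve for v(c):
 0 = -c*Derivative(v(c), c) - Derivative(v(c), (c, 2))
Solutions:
 v(c) = C1 + C2*erf(sqrt(2)*c/2)


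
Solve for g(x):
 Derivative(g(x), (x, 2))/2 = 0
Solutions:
 g(x) = C1 + C2*x


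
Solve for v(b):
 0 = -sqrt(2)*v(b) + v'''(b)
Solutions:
 v(b) = C3*exp(2^(1/6)*b) + (C1*sin(2^(1/6)*sqrt(3)*b/2) + C2*cos(2^(1/6)*sqrt(3)*b/2))*exp(-2^(1/6)*b/2)


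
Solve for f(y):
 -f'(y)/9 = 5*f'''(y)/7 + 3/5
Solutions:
 f(y) = C1 + C2*sin(sqrt(35)*y/15) + C3*cos(sqrt(35)*y/15) - 27*y/5


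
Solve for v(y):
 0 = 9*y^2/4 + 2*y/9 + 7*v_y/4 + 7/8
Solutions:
 v(y) = C1 - 3*y^3/7 - 4*y^2/63 - y/2


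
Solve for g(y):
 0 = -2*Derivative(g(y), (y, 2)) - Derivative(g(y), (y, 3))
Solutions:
 g(y) = C1 + C2*y + C3*exp(-2*y)


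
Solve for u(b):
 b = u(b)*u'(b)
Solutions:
 u(b) = -sqrt(C1 + b^2)
 u(b) = sqrt(C1 + b^2)


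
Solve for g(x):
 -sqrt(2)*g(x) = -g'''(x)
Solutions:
 g(x) = C3*exp(2^(1/6)*x) + (C1*sin(2^(1/6)*sqrt(3)*x/2) + C2*cos(2^(1/6)*sqrt(3)*x/2))*exp(-2^(1/6)*x/2)


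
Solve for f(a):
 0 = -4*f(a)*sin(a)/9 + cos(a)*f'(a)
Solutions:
 f(a) = C1/cos(a)^(4/9)


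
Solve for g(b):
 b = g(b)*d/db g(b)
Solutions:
 g(b) = -sqrt(C1 + b^2)
 g(b) = sqrt(C1 + b^2)


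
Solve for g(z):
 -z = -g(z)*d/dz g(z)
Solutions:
 g(z) = -sqrt(C1 + z^2)
 g(z) = sqrt(C1 + z^2)


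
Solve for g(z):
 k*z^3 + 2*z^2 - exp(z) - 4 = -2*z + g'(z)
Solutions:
 g(z) = C1 + k*z^4/4 + 2*z^3/3 + z^2 - 4*z - exp(z)


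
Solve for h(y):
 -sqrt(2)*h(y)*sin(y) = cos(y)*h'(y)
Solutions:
 h(y) = C1*cos(y)^(sqrt(2))


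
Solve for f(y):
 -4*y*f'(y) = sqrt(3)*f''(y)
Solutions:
 f(y) = C1 + C2*erf(sqrt(2)*3^(3/4)*y/3)


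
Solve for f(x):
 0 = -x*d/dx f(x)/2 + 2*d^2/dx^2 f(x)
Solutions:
 f(x) = C1 + C2*erfi(sqrt(2)*x/4)


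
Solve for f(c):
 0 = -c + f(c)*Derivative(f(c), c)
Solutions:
 f(c) = -sqrt(C1 + c^2)
 f(c) = sqrt(C1 + c^2)


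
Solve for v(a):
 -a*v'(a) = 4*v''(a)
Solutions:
 v(a) = C1 + C2*erf(sqrt(2)*a/4)


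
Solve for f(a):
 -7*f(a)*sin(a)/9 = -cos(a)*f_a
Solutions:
 f(a) = C1/cos(a)^(7/9)


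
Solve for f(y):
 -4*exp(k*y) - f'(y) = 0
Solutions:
 f(y) = C1 - 4*exp(k*y)/k


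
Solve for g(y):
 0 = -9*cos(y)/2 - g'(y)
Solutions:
 g(y) = C1 - 9*sin(y)/2


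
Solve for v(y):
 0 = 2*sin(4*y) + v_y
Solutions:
 v(y) = C1 + cos(4*y)/2


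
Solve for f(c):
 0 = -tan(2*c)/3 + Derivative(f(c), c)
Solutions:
 f(c) = C1 - log(cos(2*c))/6


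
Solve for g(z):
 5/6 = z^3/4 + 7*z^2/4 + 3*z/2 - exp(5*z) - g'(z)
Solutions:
 g(z) = C1 + z^4/16 + 7*z^3/12 + 3*z^2/4 - 5*z/6 - exp(5*z)/5


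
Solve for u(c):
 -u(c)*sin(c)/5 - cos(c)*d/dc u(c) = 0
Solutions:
 u(c) = C1*cos(c)^(1/5)


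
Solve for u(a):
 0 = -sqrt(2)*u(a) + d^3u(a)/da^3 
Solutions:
 u(a) = C3*exp(2^(1/6)*a) + (C1*sin(2^(1/6)*sqrt(3)*a/2) + C2*cos(2^(1/6)*sqrt(3)*a/2))*exp(-2^(1/6)*a/2)


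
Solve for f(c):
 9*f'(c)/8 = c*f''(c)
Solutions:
 f(c) = C1 + C2*c^(17/8)


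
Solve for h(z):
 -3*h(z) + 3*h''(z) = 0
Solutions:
 h(z) = C1*exp(-z) + C2*exp(z)


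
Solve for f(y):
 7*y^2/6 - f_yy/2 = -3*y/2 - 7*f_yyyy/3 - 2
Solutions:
 f(y) = C1 + C2*y + C3*exp(-sqrt(42)*y/14) + C4*exp(sqrt(42)*y/14) + 7*y^4/36 + y^3/2 + 116*y^2/9


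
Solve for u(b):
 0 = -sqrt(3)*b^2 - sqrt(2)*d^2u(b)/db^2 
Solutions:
 u(b) = C1 + C2*b - sqrt(6)*b^4/24


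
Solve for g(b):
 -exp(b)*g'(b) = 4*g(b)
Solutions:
 g(b) = C1*exp(4*exp(-b))


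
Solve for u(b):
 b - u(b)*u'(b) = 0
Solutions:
 u(b) = -sqrt(C1 + b^2)
 u(b) = sqrt(C1 + b^2)


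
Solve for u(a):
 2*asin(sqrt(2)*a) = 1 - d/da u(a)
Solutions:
 u(a) = C1 - 2*a*asin(sqrt(2)*a) + a - sqrt(2)*sqrt(1 - 2*a^2)


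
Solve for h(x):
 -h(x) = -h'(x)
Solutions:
 h(x) = C1*exp(x)


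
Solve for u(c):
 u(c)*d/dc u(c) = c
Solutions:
 u(c) = -sqrt(C1 + c^2)
 u(c) = sqrt(C1 + c^2)


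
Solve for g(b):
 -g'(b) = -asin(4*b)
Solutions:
 g(b) = C1 + b*asin(4*b) + sqrt(1 - 16*b^2)/4


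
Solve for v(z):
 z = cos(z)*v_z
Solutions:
 v(z) = C1 + Integral(z/cos(z), z)


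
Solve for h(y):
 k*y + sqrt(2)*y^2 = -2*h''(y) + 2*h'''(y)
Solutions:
 h(y) = C1 + C2*y + C3*exp(y) - sqrt(2)*y^4/24 + y^3*(-k - 2*sqrt(2))/12 + y^2*(-k - 2*sqrt(2))/4


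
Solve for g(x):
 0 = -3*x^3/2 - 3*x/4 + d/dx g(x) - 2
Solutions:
 g(x) = C1 + 3*x^4/8 + 3*x^2/8 + 2*x


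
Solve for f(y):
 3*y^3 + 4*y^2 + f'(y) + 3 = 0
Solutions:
 f(y) = C1 - 3*y^4/4 - 4*y^3/3 - 3*y


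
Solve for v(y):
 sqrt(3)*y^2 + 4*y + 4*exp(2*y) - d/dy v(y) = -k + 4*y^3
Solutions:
 v(y) = C1 + k*y - y^4 + sqrt(3)*y^3/3 + 2*y^2 + 2*exp(2*y)


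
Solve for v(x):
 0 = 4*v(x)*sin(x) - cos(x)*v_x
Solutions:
 v(x) = C1/cos(x)^4


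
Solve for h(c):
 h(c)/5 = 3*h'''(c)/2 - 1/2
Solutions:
 h(c) = C3*exp(15^(2/3)*2^(1/3)*c/15) + (C1*sin(2^(1/3)*3^(1/6)*5^(2/3)*c/10) + C2*cos(2^(1/3)*3^(1/6)*5^(2/3)*c/10))*exp(-15^(2/3)*2^(1/3)*c/30) - 5/2


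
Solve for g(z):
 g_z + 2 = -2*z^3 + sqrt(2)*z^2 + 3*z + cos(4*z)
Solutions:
 g(z) = C1 - z^4/2 + sqrt(2)*z^3/3 + 3*z^2/2 - 2*z + sin(4*z)/4


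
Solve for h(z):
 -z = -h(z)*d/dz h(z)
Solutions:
 h(z) = -sqrt(C1 + z^2)
 h(z) = sqrt(C1 + z^2)


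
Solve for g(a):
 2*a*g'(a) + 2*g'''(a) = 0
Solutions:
 g(a) = C1 + Integral(C2*airyai(-a) + C3*airybi(-a), a)


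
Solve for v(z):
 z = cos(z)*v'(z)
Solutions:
 v(z) = C1 + Integral(z/cos(z), z)


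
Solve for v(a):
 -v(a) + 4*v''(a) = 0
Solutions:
 v(a) = C1*exp(-a/2) + C2*exp(a/2)


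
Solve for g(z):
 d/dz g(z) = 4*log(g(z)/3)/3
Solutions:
 3*Integral(1/(-log(_y) + log(3)), (_y, g(z)))/4 = C1 - z


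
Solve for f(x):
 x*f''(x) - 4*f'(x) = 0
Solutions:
 f(x) = C1 + C2*x^5


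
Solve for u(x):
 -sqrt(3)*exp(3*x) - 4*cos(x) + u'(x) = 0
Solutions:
 u(x) = C1 + sqrt(3)*exp(3*x)/3 + 4*sin(x)


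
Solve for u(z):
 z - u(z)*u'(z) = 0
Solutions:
 u(z) = -sqrt(C1 + z^2)
 u(z) = sqrt(C1 + z^2)


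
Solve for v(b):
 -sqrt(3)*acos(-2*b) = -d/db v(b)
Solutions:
 v(b) = C1 + sqrt(3)*(b*acos(-2*b) + sqrt(1 - 4*b^2)/2)


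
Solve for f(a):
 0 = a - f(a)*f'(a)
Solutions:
 f(a) = -sqrt(C1 + a^2)
 f(a) = sqrt(C1 + a^2)


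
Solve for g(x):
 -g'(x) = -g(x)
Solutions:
 g(x) = C1*exp(x)


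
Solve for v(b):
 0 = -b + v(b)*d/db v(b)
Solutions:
 v(b) = -sqrt(C1 + b^2)
 v(b) = sqrt(C1 + b^2)


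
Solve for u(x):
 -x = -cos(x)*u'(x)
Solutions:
 u(x) = C1 + Integral(x/cos(x), x)


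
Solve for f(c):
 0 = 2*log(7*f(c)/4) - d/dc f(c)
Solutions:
 Integral(1/(-log(_y) - log(7) + 2*log(2)), (_y, f(c)))/2 = C1 - c


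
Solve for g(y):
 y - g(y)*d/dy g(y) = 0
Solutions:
 g(y) = -sqrt(C1 + y^2)
 g(y) = sqrt(C1 + y^2)


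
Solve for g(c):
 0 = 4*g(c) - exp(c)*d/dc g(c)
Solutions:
 g(c) = C1*exp(-4*exp(-c))


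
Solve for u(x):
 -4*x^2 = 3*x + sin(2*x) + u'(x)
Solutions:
 u(x) = C1 - 4*x^3/3 - 3*x^2/2 + cos(2*x)/2


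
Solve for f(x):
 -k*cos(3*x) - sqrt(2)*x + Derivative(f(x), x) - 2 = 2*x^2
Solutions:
 f(x) = C1 + k*sin(3*x)/3 + 2*x^3/3 + sqrt(2)*x^2/2 + 2*x


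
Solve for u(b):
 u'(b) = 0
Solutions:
 u(b) = C1


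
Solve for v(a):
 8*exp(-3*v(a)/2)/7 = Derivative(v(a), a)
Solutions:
 v(a) = 2*log(C1 + 12*a/7)/3
 v(a) = 2*log(14^(2/3)*(-3^(1/3) - 3^(5/6)*I)*(C1 + 8*a)^(1/3)/28)
 v(a) = 2*log(14^(2/3)*(-3^(1/3) + 3^(5/6)*I)*(C1 + 8*a)^(1/3)/28)


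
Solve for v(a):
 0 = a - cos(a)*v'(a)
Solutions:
 v(a) = C1 + Integral(a/cos(a), a)


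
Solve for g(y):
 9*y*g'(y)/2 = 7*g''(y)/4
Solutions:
 g(y) = C1 + C2*erfi(3*sqrt(7)*y/7)


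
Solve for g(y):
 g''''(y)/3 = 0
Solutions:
 g(y) = C1 + C2*y + C3*y^2 + C4*y^3


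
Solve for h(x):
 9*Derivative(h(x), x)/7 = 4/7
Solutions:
 h(x) = C1 + 4*x/9


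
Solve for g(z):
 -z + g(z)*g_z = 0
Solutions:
 g(z) = -sqrt(C1 + z^2)
 g(z) = sqrt(C1 + z^2)


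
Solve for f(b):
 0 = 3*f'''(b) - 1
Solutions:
 f(b) = C1 + C2*b + C3*b^2 + b^3/18


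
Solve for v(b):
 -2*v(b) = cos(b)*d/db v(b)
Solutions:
 v(b) = C1*(sin(b) - 1)/(sin(b) + 1)


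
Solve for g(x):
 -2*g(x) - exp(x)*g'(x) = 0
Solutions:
 g(x) = C1*exp(2*exp(-x))


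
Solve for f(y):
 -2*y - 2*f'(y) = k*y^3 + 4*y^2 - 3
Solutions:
 f(y) = C1 - k*y^4/8 - 2*y^3/3 - y^2/2 + 3*y/2


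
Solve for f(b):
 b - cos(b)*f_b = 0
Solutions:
 f(b) = C1 + Integral(b/cos(b), b)


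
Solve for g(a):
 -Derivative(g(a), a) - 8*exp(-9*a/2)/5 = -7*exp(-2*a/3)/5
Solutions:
 g(a) = C1 + 16*exp(-9*a/2)/45 - 21*exp(-2*a/3)/10


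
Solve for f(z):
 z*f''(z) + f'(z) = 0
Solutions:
 f(z) = C1 + C2*log(z)


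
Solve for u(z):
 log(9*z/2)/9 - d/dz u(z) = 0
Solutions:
 u(z) = C1 + z*log(z)/9 - z/9 - z*log(2)/9 + 2*z*log(3)/9


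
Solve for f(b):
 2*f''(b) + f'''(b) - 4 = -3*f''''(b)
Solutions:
 f(b) = C1 + C2*b + b^2 + (C3*sin(sqrt(23)*b/6) + C4*cos(sqrt(23)*b/6))*exp(-b/6)


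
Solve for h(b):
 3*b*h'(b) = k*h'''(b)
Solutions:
 h(b) = C1 + Integral(C2*airyai(3^(1/3)*b*(1/k)^(1/3)) + C3*airybi(3^(1/3)*b*(1/k)^(1/3)), b)


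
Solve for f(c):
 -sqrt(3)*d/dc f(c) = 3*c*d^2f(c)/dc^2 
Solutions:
 f(c) = C1 + C2*c^(1 - sqrt(3)/3)


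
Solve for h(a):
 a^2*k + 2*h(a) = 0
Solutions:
 h(a) = -a^2*k/2


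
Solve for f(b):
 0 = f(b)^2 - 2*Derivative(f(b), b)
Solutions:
 f(b) = -2/(C1 + b)


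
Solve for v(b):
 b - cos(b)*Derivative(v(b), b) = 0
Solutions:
 v(b) = C1 + Integral(b/cos(b), b)


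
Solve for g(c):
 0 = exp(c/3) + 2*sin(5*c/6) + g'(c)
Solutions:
 g(c) = C1 - 3*exp(c/3) + 12*cos(5*c/6)/5


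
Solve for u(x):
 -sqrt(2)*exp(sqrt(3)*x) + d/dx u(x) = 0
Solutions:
 u(x) = C1 + sqrt(6)*exp(sqrt(3)*x)/3


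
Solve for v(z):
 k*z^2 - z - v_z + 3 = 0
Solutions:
 v(z) = C1 + k*z^3/3 - z^2/2 + 3*z


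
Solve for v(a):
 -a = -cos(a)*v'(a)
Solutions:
 v(a) = C1 + Integral(a/cos(a), a)


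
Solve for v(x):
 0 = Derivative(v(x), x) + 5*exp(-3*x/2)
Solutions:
 v(x) = C1 + 10*exp(-3*x/2)/3


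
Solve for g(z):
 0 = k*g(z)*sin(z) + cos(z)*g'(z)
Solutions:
 g(z) = C1*exp(k*log(cos(z)))


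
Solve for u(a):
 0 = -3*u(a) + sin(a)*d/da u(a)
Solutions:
 u(a) = C1*(cos(a) - 1)^(3/2)/(cos(a) + 1)^(3/2)


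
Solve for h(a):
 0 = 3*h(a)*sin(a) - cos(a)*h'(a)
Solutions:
 h(a) = C1/cos(a)^3


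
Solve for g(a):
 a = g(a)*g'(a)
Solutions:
 g(a) = -sqrt(C1 + a^2)
 g(a) = sqrt(C1 + a^2)


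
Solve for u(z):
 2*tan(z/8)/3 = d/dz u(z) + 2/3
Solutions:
 u(z) = C1 - 2*z/3 - 16*log(cos(z/8))/3


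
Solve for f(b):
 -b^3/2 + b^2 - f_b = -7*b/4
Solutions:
 f(b) = C1 - b^4/8 + b^3/3 + 7*b^2/8


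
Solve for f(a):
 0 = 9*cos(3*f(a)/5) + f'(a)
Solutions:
 9*a - 5*log(sin(3*f(a)/5) - 1)/6 + 5*log(sin(3*f(a)/5) + 1)/6 = C1


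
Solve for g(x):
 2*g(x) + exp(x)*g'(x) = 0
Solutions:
 g(x) = C1*exp(2*exp(-x))


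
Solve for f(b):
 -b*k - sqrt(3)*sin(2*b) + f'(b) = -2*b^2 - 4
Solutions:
 f(b) = C1 - 2*b^3/3 + b^2*k/2 - 4*b - sqrt(3)*cos(2*b)/2


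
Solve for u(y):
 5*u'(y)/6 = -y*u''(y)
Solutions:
 u(y) = C1 + C2*y^(1/6)


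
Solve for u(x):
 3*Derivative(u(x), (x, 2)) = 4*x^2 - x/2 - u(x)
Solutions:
 u(x) = C1*sin(sqrt(3)*x/3) + C2*cos(sqrt(3)*x/3) + 4*x^2 - x/2 - 24


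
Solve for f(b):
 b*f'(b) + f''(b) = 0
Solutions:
 f(b) = C1 + C2*erf(sqrt(2)*b/2)


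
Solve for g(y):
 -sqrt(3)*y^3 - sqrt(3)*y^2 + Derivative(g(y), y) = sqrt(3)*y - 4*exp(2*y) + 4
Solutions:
 g(y) = C1 + sqrt(3)*y^4/4 + sqrt(3)*y^3/3 + sqrt(3)*y^2/2 + 4*y - 2*exp(2*y)


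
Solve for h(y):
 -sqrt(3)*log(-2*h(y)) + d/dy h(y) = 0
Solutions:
 -sqrt(3)*Integral(1/(log(-_y) + log(2)), (_y, h(y)))/3 = C1 - y


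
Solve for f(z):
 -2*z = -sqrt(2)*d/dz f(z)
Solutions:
 f(z) = C1 + sqrt(2)*z^2/2


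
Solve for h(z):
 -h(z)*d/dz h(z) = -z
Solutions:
 h(z) = -sqrt(C1 + z^2)
 h(z) = sqrt(C1 + z^2)


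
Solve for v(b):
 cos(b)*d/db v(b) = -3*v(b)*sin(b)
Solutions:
 v(b) = C1*cos(b)^3


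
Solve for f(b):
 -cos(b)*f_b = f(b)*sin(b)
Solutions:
 f(b) = C1*cos(b)


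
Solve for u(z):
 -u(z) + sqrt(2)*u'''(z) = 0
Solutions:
 u(z) = C3*exp(2^(5/6)*z/2) + (C1*sin(2^(5/6)*sqrt(3)*z/4) + C2*cos(2^(5/6)*sqrt(3)*z/4))*exp(-2^(5/6)*z/4)


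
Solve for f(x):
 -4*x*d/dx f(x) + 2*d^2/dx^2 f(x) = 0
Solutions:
 f(x) = C1 + C2*erfi(x)
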